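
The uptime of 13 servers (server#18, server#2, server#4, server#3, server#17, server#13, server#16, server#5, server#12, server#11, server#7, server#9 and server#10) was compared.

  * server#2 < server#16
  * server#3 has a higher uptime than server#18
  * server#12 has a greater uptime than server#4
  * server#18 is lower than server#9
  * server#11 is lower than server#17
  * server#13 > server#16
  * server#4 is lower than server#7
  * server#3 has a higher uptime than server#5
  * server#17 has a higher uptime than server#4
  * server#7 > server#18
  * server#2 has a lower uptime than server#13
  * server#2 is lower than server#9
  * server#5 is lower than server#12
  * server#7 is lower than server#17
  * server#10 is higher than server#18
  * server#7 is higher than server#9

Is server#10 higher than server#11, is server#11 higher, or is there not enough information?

undetermined

Following every chain through server#11: above server#11 we get server#17.
server#10 is not reached, and no chain runs the other way from server#10 to server#11.
So the given relations leave the order of server#11 and server#10 undetermined.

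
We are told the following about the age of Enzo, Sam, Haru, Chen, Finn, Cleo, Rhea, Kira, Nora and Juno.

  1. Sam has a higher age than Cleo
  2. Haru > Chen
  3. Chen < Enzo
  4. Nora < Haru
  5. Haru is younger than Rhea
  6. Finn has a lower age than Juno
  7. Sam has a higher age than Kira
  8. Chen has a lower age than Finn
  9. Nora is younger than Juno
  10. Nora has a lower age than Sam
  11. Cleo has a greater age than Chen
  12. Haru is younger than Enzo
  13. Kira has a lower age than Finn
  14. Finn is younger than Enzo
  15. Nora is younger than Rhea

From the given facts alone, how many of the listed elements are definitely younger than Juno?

4

Directly below Juno: Nora, Finn.
One step further: Chen, Kira (4 so far).
Nothing else is reachable below Juno; 4 in all.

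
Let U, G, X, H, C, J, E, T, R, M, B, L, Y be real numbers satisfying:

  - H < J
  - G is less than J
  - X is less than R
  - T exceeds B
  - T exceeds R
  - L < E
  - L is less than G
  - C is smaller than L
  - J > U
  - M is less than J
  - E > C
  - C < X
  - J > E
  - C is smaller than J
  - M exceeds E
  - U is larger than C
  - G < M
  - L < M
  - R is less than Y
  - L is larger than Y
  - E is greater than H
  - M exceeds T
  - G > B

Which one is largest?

C is not greatest since C < X; U is not greatest since U < J; X is not greatest since X < R; B is not greatest since B < G; R is not greatest since R < T; T is not greatest since T < M; H is not greatest since H < J; Y is not greatest since Y < L; L is not greatest since L < E; E is not greatest since E < M; G is not greatest since G < J; M is not greatest since M < J.
Only J has nothing above it, so J is the largest.

J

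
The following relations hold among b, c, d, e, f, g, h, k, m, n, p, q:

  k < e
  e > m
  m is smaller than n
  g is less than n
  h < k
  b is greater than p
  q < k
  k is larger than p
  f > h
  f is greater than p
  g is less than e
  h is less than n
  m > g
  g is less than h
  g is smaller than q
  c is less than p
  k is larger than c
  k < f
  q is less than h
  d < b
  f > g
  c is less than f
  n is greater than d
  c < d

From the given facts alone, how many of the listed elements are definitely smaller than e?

Directly below e: g, m, k.
One step further: c, p, q, h (7 so far).
Nothing else is reachable below e; 7 in all.

7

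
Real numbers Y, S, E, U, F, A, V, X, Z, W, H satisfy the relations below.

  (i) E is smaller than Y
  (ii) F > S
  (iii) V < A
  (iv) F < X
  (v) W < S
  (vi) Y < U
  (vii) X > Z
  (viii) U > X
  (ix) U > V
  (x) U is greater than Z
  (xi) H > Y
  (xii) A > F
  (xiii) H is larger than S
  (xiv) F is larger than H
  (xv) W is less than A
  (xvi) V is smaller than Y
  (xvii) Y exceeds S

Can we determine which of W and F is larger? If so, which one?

Link the given pairs in sequence: W < S; S < Y; Y < H; H < F.
Chaining these gives W < S < Y < H < F.
So F is larger.

F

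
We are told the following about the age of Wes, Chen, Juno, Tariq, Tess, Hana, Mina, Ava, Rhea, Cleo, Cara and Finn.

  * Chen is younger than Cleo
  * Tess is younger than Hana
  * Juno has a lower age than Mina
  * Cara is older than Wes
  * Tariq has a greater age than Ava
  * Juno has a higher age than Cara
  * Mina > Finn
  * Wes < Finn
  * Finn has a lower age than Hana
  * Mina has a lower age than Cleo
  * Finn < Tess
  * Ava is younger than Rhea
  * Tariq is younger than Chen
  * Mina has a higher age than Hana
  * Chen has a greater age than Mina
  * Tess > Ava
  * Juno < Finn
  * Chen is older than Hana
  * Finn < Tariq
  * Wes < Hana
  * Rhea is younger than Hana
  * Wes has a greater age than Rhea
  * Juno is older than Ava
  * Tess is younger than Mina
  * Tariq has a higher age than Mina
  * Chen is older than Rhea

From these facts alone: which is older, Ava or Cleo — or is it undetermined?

Ava < Rhea and Rhea < Wes give Ava < Wes.
Then Wes < Cara extends the chain to Cara.
With Cara < Juno: Ava < Rhea < Wes < Cara < Juno.
With Juno < Finn: Ava < Rhea < Wes < Cara < Juno < Finn.
With Finn < Tess: Ava < Rhea < Wes < Cara < Juno < Finn < Tess.
With Tess < Hana: Ava < Rhea < Wes < Cara < Juno < Finn < Tess < Hana.
Then Hana < Mina extends the chain to Mina.
With Mina < Tariq: Ava < Rhea < Wes < Cara < Juno < Finn < Tess < Hana < Mina < Tariq.
Then Tariq < Chen extends the chain to Chen.
Then Chen < Cleo extends the chain to Cleo.
So Cleo is older.

Cleo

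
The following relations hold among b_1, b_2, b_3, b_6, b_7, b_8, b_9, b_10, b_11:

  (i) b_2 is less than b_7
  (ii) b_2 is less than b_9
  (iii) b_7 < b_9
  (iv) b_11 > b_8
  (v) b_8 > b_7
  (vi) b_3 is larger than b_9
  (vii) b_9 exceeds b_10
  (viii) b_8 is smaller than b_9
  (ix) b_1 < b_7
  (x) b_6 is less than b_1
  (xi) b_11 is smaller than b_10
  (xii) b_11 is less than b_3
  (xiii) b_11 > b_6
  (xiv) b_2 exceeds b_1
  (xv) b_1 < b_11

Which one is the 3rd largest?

Piecing the relations together gives one ordering: b_6 < b_1 < b_2 < b_7 < b_8 < b_11 < b_10 < b_9 < b_3.
Counting 3 from the largest end gives b_10.

b_10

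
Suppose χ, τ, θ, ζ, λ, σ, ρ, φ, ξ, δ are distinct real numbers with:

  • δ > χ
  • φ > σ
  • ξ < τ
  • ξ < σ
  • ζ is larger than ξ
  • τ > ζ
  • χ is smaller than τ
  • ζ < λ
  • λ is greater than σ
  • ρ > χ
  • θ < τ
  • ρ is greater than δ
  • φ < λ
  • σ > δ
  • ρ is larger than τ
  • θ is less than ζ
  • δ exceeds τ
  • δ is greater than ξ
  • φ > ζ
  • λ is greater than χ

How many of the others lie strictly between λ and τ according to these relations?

3

The relations place τ below λ. An element lies strictly between them when it is forced above τ and also forced below λ.
Above τ: {δ, σ, ρ, φ}. Below λ: {θ, ξ, ζ, χ, δ, σ, φ}.
Intersection: {δ, σ, φ} — 3.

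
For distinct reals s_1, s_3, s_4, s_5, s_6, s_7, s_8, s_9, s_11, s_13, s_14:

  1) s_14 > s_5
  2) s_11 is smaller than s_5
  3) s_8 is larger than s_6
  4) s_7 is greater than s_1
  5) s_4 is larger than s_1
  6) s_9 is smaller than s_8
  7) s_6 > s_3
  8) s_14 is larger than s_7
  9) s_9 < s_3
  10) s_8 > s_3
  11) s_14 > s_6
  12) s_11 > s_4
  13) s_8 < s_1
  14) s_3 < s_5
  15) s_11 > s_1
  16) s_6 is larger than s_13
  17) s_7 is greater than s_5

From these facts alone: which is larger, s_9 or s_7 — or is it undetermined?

Chaining the given relations: s_9 < s_3 < s_6 < s_8 < s_1 < s_4 < s_11 < s_5 < s_7.
So s_7 is larger.

s_7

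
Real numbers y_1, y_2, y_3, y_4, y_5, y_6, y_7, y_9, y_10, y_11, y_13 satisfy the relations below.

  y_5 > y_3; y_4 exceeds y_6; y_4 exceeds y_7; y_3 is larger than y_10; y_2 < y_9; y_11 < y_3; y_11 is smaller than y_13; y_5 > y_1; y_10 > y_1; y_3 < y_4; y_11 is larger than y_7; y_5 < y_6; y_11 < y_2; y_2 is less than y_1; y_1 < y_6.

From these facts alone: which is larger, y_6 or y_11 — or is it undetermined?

y_11 < y_2 and y_2 < y_1 give y_11 < y_1.
Then y_1 < y_10 extends the chain to y_10.
Then y_10 < y_3 extends the chain to y_3.
Then y_3 < y_5 extends the chain to y_5.
Then y_5 < y_6 extends the chain to y_6.
So y_6 is larger.

y_6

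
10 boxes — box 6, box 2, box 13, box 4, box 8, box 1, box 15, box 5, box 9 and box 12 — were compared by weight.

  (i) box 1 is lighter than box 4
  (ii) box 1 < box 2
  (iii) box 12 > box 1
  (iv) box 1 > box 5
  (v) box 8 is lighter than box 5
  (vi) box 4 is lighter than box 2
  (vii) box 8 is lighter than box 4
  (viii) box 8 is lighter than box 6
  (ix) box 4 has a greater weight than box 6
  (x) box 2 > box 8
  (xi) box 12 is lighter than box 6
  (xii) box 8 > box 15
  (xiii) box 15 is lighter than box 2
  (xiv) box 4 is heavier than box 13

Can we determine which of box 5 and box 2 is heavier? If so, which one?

The relevant relations are box 5 < box 1; box 1 < box 12; box 12 < box 6; box 6 < box 4; box 4 < box 2.
Together: box 5 < box 1 < box 12 < box 6 < box 4 < box 2.
So box 2 is heavier.

box 2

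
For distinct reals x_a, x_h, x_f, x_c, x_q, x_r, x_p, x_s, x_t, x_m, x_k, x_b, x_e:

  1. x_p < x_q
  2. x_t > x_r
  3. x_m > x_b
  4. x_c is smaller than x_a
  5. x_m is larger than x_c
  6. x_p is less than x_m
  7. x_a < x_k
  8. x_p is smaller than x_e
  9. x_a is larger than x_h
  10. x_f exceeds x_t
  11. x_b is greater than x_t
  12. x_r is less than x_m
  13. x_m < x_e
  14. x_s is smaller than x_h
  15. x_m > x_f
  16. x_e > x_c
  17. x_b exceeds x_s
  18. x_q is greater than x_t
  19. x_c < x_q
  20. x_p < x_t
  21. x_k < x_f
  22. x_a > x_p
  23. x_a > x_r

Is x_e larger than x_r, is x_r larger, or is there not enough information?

The relevant relations are x_r < x_a; x_a < x_k; x_k < x_f; x_f < x_m; x_m < x_e.
Chaining these gives x_r < x_a < x_k < x_f < x_m < x_e.
So x_e is larger.

x_e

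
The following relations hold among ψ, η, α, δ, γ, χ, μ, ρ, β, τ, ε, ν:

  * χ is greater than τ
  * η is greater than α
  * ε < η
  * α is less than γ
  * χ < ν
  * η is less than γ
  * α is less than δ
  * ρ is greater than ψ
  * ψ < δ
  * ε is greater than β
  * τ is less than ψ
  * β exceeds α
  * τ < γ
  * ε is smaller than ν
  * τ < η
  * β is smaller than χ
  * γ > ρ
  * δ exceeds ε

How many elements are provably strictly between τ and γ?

3

The relations place τ below γ. An element lies strictly between them when it is forced above τ and also forced below γ.
Above τ: {χ, η, ψ, ρ, ν, δ}. Below γ: {α, β, ε, η, ψ, ρ}.
Intersection: {η, ψ, ρ} — 3.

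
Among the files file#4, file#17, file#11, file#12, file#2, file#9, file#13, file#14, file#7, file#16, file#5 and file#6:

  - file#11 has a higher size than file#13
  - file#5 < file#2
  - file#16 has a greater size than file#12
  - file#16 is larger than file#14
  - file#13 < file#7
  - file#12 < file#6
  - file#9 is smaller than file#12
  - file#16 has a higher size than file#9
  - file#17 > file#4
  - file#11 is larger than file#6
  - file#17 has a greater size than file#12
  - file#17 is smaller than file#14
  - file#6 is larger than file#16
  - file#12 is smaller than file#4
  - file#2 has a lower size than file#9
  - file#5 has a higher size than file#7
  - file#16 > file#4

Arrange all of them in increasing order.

Nothing is placed below file#13, so it is least; from there file#13 < file#7; file#7 < file#5; file#5 < file#2; file#2 < file#9; file#9 < file#12; file#12 < file#4; file#4 < file#17; file#17 < file#14; file#14 < file#16; file#16 < file#6; file#6 < file#11, each given directly.

file#13 < file#7 < file#5 < file#2 < file#9 < file#12 < file#4 < file#17 < file#14 < file#16 < file#6 < file#11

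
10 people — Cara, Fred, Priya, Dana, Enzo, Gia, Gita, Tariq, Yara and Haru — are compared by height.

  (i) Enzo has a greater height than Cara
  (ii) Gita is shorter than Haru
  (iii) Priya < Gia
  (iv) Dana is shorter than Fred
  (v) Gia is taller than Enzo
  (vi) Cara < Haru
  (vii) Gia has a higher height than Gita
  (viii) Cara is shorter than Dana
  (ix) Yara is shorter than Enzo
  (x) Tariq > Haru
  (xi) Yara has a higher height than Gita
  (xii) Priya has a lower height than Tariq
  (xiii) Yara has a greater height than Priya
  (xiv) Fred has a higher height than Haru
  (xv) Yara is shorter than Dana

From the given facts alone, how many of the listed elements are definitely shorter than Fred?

6

The elements the relations force below Fred are Gita, Cara, Priya, Haru, Yara, Dana — no chain reaches any other.
That is 6.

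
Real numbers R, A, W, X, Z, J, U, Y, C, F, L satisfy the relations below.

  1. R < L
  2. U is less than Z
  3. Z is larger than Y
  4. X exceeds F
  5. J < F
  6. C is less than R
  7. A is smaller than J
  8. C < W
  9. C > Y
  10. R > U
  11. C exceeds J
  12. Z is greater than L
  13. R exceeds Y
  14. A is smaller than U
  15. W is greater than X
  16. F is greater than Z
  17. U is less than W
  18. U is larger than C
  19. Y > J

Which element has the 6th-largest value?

The consecutive relations fix a unique order: A < J < Y < C < U < R < L < Z < F < X < W.
The 6th largest is R.

R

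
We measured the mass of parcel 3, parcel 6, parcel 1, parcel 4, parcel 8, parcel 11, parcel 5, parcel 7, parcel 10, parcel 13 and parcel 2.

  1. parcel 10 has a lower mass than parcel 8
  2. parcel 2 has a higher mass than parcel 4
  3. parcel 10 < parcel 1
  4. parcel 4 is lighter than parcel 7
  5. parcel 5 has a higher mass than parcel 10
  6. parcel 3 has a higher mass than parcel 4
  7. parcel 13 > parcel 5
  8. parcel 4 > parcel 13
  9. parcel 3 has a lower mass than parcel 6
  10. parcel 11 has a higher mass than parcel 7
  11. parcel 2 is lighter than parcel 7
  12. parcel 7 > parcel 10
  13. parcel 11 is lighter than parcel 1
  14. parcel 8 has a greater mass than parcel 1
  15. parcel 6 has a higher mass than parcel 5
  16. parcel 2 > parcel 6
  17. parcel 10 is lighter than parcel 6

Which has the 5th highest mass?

parcel 2

Chaining the given pairs: parcel 10 < parcel 5 < parcel 13 < parcel 4 < parcel 3 < parcel 6 < parcel 2 < parcel 7 < parcel 11 < parcel 1 < parcel 8.
The 5th largest is parcel 2.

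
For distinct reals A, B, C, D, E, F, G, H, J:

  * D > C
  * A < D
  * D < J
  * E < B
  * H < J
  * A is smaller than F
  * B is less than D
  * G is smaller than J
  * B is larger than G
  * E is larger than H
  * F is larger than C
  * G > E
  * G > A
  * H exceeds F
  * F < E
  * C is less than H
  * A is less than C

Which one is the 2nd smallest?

Chaining the given pairs: A < C < F < H < E < G < B < D < J.
Counting 2 from the smallest end gives C.

C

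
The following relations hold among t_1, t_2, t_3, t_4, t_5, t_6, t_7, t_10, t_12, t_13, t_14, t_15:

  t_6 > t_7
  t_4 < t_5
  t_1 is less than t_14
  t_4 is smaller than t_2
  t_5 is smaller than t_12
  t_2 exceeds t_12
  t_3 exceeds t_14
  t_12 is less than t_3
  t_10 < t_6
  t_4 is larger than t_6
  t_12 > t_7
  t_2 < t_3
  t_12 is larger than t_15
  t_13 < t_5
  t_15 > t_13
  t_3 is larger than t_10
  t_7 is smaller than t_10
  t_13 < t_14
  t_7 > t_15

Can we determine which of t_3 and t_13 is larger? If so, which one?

t_3

t_13 < t_15 and t_15 < t_7 give t_13 < t_7.
Then t_7 < t_10 extends the chain to t_10.
Then t_10 < t_6 extends the chain to t_6.
Then t_6 < t_4 extends the chain to t_4.
With t_4 < t_5: t_13 < t_15 < t_7 < t_10 < t_6 < t_4 < t_5.
Then t_5 < t_12 extends the chain to t_12.
Then t_12 < t_2 extends the chain to t_2.
Then t_2 < t_3 extends the chain to t_3.
So t_3 is larger.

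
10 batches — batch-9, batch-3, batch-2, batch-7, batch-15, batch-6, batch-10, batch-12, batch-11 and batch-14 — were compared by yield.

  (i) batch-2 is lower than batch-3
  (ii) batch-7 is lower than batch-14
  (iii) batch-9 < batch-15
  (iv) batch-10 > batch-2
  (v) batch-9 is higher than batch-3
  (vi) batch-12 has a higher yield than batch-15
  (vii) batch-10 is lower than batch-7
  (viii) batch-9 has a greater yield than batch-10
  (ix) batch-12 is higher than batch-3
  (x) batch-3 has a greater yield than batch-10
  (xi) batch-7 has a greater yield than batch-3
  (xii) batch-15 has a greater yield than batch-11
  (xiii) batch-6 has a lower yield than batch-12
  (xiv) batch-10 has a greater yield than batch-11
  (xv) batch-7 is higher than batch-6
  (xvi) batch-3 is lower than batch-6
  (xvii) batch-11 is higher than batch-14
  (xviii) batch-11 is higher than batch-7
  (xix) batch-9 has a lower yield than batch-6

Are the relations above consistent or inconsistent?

inconsistent

We have batch-11 < batch-10 stated directly, yet also batch-10 < batch-3 < batch-9 < batch-6 < batch-7 < batch-14 < batch-11 by chaining the others — so batch-10 < batch-11. Contradiction.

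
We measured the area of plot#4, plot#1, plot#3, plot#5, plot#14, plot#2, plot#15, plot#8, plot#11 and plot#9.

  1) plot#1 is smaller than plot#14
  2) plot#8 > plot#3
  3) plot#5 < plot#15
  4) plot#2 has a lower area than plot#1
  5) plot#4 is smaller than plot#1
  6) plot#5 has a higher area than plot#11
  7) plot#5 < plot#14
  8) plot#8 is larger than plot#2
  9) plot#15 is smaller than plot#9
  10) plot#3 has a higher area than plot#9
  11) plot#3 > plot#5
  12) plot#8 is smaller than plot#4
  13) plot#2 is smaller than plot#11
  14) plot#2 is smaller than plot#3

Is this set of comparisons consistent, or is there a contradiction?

The single ordering plot#2 < plot#11 < plot#5 < plot#15 < plot#9 < plot#3 < plot#8 < plot#4 < plot#1 < plot#14 satisfies every listed relation, so no contradiction arises.

consistent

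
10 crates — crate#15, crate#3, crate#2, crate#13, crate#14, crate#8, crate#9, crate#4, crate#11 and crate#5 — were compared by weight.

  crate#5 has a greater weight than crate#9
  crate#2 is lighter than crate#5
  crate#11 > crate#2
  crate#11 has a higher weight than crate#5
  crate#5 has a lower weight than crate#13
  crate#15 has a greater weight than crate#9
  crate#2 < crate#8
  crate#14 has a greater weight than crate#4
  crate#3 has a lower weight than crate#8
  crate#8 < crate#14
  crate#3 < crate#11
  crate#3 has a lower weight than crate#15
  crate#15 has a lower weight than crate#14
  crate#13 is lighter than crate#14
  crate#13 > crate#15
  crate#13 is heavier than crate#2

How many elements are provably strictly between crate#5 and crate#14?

1

The relations place crate#5 below crate#14. An element lies strictly between them when it is forced above crate#5 and also forced below crate#14.
Above crate#5: {crate#11, crate#13}. Below crate#14: {crate#2, crate#4, crate#3, crate#9, crate#15, crate#8, crate#13}.
Intersection: {crate#13} — 1.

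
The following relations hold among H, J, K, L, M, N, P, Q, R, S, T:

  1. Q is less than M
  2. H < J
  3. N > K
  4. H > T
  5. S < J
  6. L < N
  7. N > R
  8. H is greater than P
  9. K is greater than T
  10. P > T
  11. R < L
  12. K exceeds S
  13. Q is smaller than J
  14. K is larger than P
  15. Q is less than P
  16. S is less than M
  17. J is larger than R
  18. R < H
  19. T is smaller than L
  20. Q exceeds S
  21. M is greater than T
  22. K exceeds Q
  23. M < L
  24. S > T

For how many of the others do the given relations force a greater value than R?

From R the given relations immediately reach L, H, J, N.
No other element is forced above R by the given relations, so the count is 4.

4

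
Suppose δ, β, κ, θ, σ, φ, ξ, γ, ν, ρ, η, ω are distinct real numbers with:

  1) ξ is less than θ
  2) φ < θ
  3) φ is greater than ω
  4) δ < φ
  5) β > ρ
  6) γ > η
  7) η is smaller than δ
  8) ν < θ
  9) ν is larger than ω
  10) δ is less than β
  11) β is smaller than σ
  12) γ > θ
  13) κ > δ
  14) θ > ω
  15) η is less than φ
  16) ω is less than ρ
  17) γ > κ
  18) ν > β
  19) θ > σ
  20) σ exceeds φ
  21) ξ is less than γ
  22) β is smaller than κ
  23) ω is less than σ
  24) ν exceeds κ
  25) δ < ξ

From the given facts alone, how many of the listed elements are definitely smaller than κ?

5

Directly below κ: δ, β.
One step further: η, ρ (4 so far).
One step further: ω (5 so far).
No other element is forced below κ by the given relations, so the count is 5.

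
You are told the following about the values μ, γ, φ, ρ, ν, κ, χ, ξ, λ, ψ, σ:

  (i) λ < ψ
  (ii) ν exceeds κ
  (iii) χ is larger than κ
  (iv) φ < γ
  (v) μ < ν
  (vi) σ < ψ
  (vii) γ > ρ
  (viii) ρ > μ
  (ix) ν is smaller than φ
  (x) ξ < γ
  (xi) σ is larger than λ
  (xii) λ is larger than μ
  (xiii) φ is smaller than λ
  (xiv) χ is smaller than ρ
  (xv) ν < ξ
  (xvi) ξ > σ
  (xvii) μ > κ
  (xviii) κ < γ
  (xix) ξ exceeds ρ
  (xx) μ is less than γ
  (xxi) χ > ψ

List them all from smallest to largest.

The consecutive links are each given: κ < μ; μ < ν; ν < φ; φ < λ; λ < σ; σ < ψ; ψ < χ; χ < ρ; ρ < ξ; ξ < γ.

κ < μ < ν < φ < λ < σ < ψ < χ < ρ < ξ < γ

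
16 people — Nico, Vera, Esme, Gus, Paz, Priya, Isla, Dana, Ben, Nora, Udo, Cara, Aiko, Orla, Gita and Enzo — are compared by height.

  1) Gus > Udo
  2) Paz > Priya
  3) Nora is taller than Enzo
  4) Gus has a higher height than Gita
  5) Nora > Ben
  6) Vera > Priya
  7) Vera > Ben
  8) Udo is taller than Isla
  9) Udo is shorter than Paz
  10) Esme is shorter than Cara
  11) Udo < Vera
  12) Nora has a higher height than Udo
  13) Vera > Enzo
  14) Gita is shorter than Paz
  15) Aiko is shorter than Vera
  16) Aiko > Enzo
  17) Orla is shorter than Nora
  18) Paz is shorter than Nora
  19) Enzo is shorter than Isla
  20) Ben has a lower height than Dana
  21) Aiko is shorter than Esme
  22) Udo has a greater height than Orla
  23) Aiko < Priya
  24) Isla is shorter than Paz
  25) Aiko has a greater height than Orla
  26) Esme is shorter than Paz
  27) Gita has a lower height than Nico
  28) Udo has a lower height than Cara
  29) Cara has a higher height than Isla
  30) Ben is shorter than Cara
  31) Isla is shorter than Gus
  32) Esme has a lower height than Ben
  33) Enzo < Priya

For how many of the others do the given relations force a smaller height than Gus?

Directly below Gus: Gita, Isla, Udo.
One step further: Orla, Enzo (5 so far).
Nothing else is reachable below Gus; 5 in all.

5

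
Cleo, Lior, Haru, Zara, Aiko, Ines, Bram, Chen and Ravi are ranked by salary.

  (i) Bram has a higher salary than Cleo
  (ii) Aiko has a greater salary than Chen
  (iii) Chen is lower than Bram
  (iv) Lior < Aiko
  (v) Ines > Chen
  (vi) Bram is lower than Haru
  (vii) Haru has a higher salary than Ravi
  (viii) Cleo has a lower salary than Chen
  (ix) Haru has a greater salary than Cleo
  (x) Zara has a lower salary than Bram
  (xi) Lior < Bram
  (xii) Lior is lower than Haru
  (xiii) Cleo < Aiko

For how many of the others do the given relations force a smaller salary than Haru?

6

The elements the relations force below Haru are Lior, Cleo, Zara, Ravi, Chen, Bram — no chain reaches any other.
That is 6.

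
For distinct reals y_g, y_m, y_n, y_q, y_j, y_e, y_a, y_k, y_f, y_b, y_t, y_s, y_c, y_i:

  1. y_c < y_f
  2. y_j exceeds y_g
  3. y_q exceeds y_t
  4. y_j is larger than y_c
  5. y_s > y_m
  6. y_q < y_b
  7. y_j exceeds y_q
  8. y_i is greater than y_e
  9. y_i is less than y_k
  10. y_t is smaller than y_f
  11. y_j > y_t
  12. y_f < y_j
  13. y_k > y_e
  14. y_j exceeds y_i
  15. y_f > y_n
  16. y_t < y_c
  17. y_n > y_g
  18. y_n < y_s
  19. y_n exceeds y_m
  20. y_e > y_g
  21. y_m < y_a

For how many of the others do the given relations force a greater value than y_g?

The elements the relations force above y_g are y_e, y_i, y_n, y_s, y_f, y_k, y_j — no chain reaches any other.
That is 7.

7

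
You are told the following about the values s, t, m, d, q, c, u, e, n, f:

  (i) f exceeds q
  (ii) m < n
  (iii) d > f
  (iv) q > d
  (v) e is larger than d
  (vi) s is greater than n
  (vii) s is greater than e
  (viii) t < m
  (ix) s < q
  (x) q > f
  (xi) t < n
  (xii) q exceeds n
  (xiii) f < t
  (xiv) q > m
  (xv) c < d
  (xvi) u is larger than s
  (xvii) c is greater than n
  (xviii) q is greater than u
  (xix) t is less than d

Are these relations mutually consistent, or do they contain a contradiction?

inconsistent

Chaining the given relations yields f < t < m < n < c < d < e < s < u < q, so f < q. But one relation states q < f. These cannot both hold.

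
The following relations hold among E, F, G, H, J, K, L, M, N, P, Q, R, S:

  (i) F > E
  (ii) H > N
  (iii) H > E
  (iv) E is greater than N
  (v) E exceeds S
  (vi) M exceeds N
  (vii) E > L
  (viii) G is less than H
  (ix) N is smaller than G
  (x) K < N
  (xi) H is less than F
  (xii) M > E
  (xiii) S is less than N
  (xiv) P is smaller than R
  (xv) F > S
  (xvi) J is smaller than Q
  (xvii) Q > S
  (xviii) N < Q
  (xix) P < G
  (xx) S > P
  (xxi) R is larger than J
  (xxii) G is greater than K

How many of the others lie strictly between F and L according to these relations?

2

Chaining upward from L reaches: E, M, H.
Chaining downward from F reaches: P, K, S, N, E, G, H.
Strictly between L and F are those in both lists: E, H — 2 elements.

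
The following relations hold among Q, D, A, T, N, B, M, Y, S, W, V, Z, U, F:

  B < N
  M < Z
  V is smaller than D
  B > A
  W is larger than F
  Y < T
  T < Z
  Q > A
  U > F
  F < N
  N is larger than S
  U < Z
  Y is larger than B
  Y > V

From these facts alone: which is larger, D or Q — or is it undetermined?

undetermined

Following every chain through Q: below Q we get A.
D is not reached, and no chain runs the other way from D to Q.
So the given relations leave the order of Q and D undetermined.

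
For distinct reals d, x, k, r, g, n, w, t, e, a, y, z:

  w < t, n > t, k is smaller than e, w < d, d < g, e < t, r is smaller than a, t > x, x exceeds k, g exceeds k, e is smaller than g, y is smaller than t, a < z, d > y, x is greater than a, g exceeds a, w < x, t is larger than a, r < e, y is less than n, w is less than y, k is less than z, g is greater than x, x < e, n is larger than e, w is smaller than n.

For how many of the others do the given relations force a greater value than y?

From y the given relations immediately reach d, t, n.
From those, g — 4 in total.
No other element is forced above y by the given relations, so the count is 4.

4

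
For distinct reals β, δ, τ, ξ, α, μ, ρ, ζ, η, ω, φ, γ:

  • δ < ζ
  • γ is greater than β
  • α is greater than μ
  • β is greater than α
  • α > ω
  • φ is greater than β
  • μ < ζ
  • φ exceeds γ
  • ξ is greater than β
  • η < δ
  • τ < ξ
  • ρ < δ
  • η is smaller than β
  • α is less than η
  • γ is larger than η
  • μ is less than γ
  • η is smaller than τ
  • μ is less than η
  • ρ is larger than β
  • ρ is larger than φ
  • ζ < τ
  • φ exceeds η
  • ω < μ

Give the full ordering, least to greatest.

ω < μ < α < η < β < γ < φ < ρ < δ < ζ < τ < ξ

Each adjacent pair is fixed by a given relation: ω < μ; μ < α; α < η; η < β; β < γ; γ < φ; φ < ρ; ρ < δ; δ < ζ; ζ < τ; τ < ξ. Chaining them end to end gives the full order.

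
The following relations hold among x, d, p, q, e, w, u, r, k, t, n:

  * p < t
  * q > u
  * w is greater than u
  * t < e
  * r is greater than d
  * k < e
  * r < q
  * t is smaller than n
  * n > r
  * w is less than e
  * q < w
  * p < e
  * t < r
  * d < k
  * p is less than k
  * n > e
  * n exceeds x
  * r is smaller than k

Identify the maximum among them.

n

Chaining downward from n: directly below it, t, r, e, x; then d, p, k, w; then u, q.
That covers every other element, and nothing is given above n, so n is the maximum.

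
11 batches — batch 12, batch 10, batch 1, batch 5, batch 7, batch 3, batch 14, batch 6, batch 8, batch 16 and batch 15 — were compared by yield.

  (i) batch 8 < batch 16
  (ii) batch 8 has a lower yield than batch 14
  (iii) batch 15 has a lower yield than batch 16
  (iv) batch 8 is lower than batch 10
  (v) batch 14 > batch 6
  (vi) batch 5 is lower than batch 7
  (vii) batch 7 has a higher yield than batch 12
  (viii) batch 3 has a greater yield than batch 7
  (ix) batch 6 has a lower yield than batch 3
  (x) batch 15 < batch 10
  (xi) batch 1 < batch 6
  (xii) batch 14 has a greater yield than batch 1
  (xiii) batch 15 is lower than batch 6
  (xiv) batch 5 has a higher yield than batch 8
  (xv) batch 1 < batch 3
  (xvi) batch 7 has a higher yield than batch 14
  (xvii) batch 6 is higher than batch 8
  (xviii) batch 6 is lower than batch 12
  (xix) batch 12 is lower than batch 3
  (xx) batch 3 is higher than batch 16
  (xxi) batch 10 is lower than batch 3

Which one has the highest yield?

batch 8 is not greatest since batch 8 < batch 5; batch 1 is not greatest since batch 1 < batch 14; batch 5 is not greatest since batch 5 < batch 7; batch 15 is not greatest since batch 15 < batch 6; batch 6 is not greatest since batch 6 < batch 14; batch 16 is not greatest since batch 16 < batch 3; batch 10 is not greatest since batch 10 < batch 3; batch 12 is not greatest since batch 12 < batch 3; batch 14 is not greatest since batch 14 < batch 7; batch 7 is not greatest since batch 7 < batch 3.
Only batch 3 has nothing above it, so batch 3 is the highest yield.

batch 3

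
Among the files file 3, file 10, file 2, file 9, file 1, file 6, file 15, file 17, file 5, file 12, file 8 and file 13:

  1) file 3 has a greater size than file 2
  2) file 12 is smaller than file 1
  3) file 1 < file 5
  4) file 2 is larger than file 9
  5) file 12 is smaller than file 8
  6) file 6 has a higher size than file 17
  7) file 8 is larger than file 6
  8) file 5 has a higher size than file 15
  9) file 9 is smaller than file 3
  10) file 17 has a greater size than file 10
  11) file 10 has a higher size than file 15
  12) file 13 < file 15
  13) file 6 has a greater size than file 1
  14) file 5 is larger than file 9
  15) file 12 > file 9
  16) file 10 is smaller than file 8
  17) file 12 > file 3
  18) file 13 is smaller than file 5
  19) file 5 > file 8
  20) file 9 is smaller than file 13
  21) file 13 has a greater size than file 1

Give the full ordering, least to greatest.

Each adjacent pair is fixed by a given relation: file 9 < file 2; file 2 < file 3; file 3 < file 12; file 12 < file 1; file 1 < file 13; file 13 < file 15; file 15 < file 10; file 10 < file 17; file 17 < file 6; file 6 < file 8; file 8 < file 5. Chaining them end to end gives the full order.

file 9 < file 2 < file 3 < file 12 < file 1 < file 13 < file 15 < file 10 < file 17 < file 6 < file 8 < file 5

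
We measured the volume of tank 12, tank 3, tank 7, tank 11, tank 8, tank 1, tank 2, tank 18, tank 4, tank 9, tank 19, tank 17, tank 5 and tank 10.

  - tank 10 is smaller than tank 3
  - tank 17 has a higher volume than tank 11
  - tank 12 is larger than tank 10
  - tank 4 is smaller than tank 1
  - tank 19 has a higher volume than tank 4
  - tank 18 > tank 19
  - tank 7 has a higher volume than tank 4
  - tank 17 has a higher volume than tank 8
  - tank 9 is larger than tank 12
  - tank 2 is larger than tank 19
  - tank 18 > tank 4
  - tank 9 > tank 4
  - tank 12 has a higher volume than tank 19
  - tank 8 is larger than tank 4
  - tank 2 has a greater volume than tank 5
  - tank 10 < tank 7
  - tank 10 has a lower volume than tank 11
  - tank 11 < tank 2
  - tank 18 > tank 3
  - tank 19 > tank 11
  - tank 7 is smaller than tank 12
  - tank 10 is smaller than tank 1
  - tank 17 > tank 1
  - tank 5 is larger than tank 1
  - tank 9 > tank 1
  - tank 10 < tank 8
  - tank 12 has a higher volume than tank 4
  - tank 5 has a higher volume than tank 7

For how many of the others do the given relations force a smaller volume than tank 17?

Directly below tank 17: tank 11, tank 8, tank 1.
One step further: tank 10, tank 4 (5 so far).
No other element is forced below tank 17 by the given relations, so the count is 5.

5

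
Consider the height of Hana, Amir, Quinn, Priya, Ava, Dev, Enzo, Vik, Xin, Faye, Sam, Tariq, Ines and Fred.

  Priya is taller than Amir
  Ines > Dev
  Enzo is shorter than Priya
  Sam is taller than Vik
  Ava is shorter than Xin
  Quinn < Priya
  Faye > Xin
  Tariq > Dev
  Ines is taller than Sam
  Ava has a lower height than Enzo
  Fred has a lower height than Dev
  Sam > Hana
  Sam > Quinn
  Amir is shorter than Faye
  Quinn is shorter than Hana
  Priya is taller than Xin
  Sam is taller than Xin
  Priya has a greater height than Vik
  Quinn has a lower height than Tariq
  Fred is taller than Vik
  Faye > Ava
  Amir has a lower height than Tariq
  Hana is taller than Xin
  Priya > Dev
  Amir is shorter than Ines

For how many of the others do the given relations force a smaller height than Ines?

9

The elements the relations force below Ines are Vik, Ava, Fred, Xin, Amir, Quinn, Hana, Dev, Sam — no chain reaches any other.
That is 9.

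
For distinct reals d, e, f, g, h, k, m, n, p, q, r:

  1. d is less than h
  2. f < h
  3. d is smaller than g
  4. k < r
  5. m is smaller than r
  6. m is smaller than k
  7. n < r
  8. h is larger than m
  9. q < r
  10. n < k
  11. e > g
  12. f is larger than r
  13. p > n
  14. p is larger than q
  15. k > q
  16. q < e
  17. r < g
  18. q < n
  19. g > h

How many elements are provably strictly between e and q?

6

The relations place q below e. An element lies strictly between them when it is forced above q and also forced below e.
Above q: {n, k, p, r, f, h, g}. Below e: {d, m, n, k, r, f, h, g}.
Intersection: {n, k, r, f, h, g} — 6.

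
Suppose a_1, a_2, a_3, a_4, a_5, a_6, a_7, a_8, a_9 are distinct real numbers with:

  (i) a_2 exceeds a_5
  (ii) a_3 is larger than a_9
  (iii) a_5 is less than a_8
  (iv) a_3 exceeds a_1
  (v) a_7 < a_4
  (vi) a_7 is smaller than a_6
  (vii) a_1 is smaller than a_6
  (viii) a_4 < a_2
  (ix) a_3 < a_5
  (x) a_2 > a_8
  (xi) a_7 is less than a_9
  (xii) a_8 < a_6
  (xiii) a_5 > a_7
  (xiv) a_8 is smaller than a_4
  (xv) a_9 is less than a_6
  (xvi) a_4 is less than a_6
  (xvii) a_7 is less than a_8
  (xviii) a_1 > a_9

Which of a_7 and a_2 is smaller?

a_7

a_7 < a_9 and a_9 < a_1 give a_7 < a_1.
With a_1 < a_3: a_7 < a_9 < a_1 < a_3.
Then a_3 < a_5 extends the chain to a_5.
Then a_5 < a_8 extends the chain to a_8.
Then a_8 < a_4 extends the chain to a_4.
With a_4 < a_2: a_7 < a_9 < a_1 < a_3 < a_5 < a_8 < a_4 < a_2.
So a_7 < a_2; a_7 is the smaller of the two.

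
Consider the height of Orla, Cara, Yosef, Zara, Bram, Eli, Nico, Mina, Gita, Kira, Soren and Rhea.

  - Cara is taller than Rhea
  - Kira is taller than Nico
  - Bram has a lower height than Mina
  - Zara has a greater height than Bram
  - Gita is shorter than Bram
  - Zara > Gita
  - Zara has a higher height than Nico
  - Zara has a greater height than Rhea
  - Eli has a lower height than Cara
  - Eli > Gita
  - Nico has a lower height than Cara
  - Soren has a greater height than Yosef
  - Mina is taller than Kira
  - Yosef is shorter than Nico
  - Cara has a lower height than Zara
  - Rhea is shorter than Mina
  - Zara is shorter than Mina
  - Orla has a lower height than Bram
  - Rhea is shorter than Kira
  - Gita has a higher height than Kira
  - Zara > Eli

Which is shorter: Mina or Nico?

Nico

Link the given pairs in sequence: Nico < Kira; Kira < Gita; Gita < Eli; Eli < Cara; Cara < Zara; Zara < Mina.
Together: Nico < Kira < Gita < Eli < Cara < Zara < Mina.
So Nico < Mina; Nico is the shorter of the two.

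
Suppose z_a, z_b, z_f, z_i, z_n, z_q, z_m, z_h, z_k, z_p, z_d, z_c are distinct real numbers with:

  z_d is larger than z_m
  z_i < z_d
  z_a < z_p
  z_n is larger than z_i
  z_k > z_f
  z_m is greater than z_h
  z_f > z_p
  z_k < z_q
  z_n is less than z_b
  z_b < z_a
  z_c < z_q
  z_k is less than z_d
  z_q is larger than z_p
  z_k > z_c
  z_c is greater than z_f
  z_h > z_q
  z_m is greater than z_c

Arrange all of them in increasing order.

z_i < z_n < z_b < z_a < z_p < z_f < z_c < z_k < z_q < z_h < z_m < z_d

Nothing is placed below z_i, so it is least; from there z_i < z_n; z_n < z_b; z_b < z_a; z_a < z_p; z_p < z_f; z_f < z_c; z_c < z_k; z_k < z_q; z_q < z_h; z_h < z_m; z_m < z_d, each given directly.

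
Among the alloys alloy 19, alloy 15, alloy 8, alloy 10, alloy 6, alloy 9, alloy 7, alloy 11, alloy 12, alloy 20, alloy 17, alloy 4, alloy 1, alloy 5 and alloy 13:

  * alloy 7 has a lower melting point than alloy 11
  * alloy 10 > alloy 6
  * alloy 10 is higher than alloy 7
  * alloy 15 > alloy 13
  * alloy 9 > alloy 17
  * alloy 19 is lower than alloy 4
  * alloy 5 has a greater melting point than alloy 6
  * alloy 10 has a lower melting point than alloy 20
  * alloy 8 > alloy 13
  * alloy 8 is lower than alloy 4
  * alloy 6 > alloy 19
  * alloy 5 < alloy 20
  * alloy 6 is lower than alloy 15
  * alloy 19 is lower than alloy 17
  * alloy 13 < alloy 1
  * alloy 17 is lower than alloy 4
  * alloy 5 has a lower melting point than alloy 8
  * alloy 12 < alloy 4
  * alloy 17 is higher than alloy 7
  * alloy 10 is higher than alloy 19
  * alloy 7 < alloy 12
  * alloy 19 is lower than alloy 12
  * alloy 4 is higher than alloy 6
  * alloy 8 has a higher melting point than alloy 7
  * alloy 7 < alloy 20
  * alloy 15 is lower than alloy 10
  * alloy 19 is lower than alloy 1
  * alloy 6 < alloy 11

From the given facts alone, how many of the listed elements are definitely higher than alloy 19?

The elements the relations force above alloy 19 are alloy 6, alloy 5, alloy 1, alloy 17, alloy 12, alloy 9, alloy 8, alloy 11, alloy 15, alloy 10, alloy 20, alloy 4 — no chain reaches any other.
That is 12.

12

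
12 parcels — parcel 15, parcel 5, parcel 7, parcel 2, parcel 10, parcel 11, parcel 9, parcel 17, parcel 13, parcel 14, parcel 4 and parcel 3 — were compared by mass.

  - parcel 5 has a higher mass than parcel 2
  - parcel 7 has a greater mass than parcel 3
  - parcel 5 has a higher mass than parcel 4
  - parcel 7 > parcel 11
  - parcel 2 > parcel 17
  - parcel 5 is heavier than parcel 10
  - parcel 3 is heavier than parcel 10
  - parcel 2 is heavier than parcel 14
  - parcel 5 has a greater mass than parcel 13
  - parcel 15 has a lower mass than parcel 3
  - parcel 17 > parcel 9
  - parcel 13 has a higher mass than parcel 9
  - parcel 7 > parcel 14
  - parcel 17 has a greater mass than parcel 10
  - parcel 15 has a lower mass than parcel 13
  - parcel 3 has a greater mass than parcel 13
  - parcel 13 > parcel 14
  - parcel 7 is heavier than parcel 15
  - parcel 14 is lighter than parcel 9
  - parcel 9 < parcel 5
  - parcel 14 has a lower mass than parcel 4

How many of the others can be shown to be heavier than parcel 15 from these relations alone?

4

The elements the relations force above parcel 15 are parcel 13, parcel 3, parcel 7, parcel 5 — no chain reaches any other.
That is 4.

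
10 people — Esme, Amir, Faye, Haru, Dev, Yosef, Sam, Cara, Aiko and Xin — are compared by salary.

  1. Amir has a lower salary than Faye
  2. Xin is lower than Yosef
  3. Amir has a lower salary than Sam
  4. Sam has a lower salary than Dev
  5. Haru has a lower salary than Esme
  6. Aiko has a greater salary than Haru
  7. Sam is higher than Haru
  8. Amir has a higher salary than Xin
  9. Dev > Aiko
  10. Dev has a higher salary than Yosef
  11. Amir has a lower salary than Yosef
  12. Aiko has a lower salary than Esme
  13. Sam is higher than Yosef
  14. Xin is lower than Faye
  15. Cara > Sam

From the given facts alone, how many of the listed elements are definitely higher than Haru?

The elements the relations force above Haru are Aiko, Sam, Dev, Esme, Cara — no chain reaches any other.
That is 5.

5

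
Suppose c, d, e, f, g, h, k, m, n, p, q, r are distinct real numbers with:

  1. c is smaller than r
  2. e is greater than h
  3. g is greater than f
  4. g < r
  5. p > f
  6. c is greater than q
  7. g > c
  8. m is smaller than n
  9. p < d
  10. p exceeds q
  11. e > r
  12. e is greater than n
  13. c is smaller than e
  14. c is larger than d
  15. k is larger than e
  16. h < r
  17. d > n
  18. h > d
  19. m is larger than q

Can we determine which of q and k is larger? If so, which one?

k

q < m and m < n give q < n.
Then n < d extends the chain to d.
Then d < c extends the chain to c.
With c < g: q < m < n < d < c < g.
Then g < r extends the chain to r.
Then r < e extends the chain to e.
Then e < k extends the chain to k.
So k is larger.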